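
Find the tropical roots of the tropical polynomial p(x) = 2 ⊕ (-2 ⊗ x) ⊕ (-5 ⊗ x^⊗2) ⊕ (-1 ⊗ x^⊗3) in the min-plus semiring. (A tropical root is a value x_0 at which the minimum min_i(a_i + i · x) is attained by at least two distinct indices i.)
Roots: {-4, 3, 4}

Each tropical root is a break point of the lower envelope of the lines y = a_i + i · x (there are 4 lines, with slopes 0, 1, ..., 3). Only the lines that attain the minimum somewhere contribute to roots; other lines are dominated. Here the surviving (envelope) indices are i = 3, i = 2, i = 1, i = 0.
Intersections between consecutive envelope lines give the roots: for adjacent envelope indices i < j the intersection is x = (a_i − a_j) / (j − i). Reading off the sorted break points: {-4, 3, 4}.
Verification: at each break x_0, at least two indices attain the minimum of min_i(a_i + i · x_0).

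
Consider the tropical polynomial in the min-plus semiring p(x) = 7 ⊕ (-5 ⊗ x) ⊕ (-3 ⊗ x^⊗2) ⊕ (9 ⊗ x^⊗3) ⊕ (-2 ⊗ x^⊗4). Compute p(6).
p(6) = 1

A tropical monomial a ⊗ x^⊗i evaluates to a + i · x. Evaluating each term at x = 6:
  Term 0 contributes 7 + 0 · 6 = 7
  Term 1 contributes -5 + 1 · 6 = 1
  Term 2 contributes -3 + 2 · 6 = 9
  Term 3 contributes 9 + 3 · 6 = 27
  Term 4 contributes -2 + 4 · 6 = 22
p(6) = ⊕ of these = min[7, 1, 9, 27, 22] = 1.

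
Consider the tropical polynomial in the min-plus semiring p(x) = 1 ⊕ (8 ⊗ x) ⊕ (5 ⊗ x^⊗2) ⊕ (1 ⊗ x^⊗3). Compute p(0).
p(0) = 1

A tropical monomial a ⊗ x^⊗i evaluates to a + i · x. Evaluating each term at x = 0:
  Term 0 contributes 1 + 0 · 0 = 1
  Term 1 contributes 8 + 1 · 0 = 8
  Term 2 contributes 5 + 2 · 0 = 5
  Term 3 contributes 1 + 3 · 0 = 1
p(0) = ⊕ of these = min[1, 8, 5, 1] = 1.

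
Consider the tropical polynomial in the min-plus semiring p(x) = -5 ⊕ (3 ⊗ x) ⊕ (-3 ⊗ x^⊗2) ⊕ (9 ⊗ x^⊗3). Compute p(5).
p(5) = -5

A tropical monomial a ⊗ x^⊗i evaluates to a + i · x. Evaluating each term at x = 5:
  Term 0 contributes -5 + 0 · 5 = -5
  Term 1 contributes 3 + 1 · 5 = 8
  Term 2 contributes -3 + 2 · 5 = 7
  Term 3 contributes 9 + 3 · 5 = 24
p(5) = ⊕ of these = min[-5, 8, 7, 24] = -5.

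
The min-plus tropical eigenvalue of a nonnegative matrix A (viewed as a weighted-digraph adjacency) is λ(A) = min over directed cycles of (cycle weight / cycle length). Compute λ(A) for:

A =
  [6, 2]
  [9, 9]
λ(A) = 11/2

Enumerate directed cycles and compute their means (weight / length). Sample:
  cycle 0 → 0: weight = 6, length = 1, mean = 6/1 ≈ 6.000
  cycle 1 → 1: weight = 9, length = 1, mean = 9/1 ≈ 9.000
  cycle 0 → 1 → 0: weight = 11, length = 2, mean = 11/2 ≈ 5.500
  cycle 1 → 0 → 1: weight = 11, length = 2, mean = 11/2 ≈ 5.500
Minimum mean = 5.500, attained e.g. along the cycle 0 → 1 → 0 with weight 11 and length 2. So λ(A) = 11/2 = 11/2.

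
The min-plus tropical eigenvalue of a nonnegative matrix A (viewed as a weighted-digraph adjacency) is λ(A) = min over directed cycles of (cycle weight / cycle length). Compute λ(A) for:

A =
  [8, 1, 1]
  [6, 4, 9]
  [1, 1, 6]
λ(A) = 1

Enumerate directed cycles and compute their means (weight / length). Sample:
  cycle 0 → 0: weight = 8, length = 1, mean = 8/1 ≈ 8.000
  cycle 1 → 1: weight = 4, length = 1, mean = 4/1 ≈ 4.000
  cycle 2 → 2: weight = 6, length = 1, mean = 6/1 ≈ 6.000
  cycle 0 → 1 → 0: weight = 7, length = 2, mean = 7/2 ≈ 3.500
  cycle 0 → 2 → 0: weight = 2, length = 2, mean = 2/2 ≈ 1.000
  cycle 1 → 0 → 1: weight = 7, length = 2, mean = 7/2 ≈ 3.500
Minimum mean = 1.000, attained e.g. along the cycle 0 → 2 → 0 with weight 2 and length 2. So λ(A) = 2/2 = 1.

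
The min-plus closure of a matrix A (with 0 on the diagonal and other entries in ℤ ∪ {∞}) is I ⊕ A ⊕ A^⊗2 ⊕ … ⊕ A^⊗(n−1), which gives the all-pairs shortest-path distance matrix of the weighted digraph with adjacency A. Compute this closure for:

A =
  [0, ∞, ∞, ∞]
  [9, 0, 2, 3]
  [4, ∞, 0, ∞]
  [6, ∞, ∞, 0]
Closure =
  [0, ∞, ∞, ∞]
  [6, 0, 2, 3]
  [4, ∞, 0, ∞]
  [6, ∞, ∞, 0]

This is the Floyd-Warshall all-pairs shortest-path computation. For each intermediate vertex k = 0, 1, …, 3, update dist[i][j] ← min(dist[i][j], dist[i][k] + dist[k][j]). The final matrix gives, for each (i, j), the minimum total weight of any directed path from i to j (possibly empty when i = j).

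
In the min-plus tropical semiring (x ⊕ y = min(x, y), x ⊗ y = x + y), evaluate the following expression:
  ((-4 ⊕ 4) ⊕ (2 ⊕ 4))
((-4 ⊕ 4) ⊕ (2 ⊕ 4)) = -4

Expand innermost to outermost. Recall ⊕ takes the minimum of its arguments and ⊗ takes their sum. Working out the expression ((-4 ⊕ 4) ⊕ (2 ⊕ 4)) gives -4.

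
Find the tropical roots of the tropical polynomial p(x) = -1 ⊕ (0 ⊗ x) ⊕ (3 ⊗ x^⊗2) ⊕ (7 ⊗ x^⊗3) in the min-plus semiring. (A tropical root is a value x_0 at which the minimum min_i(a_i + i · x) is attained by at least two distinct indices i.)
Roots: {-4, -3, -1}

Each tropical root is a break point of the lower envelope of the lines y = a_i + i · x (there are 4 lines, with slopes 0, 1, ..., 3). Only the lines that attain the minimum somewhere contribute to roots; other lines are dominated. Here the surviving (envelope) indices are i = 3, i = 2, i = 1, i = 0.
Intersections between consecutive envelope lines give the roots: for adjacent envelope indices i < j the intersection is x = (a_i − a_j) / (j − i). Reading off the sorted break points: {-4, -3, -1}.
Verification: at each break x_0, at least two indices attain the minimum of min_i(a_i + i · x_0).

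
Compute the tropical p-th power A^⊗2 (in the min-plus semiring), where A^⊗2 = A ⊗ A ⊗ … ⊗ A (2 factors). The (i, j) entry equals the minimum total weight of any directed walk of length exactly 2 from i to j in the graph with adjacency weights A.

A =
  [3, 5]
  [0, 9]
A^⊗2 =
  [5, 8]
  [3, 5]

Each entry (A^⊗2)_ij equals the minimum over all length-2 walks i = v_0 → v_1 → … → v_2 = j of Σ_t A[v_t][v_{t+1}]. For example, for (i, j) = (0, 1) we minimise over 2 possible intermediate vertex sequences; the minimum is 8, attained along the walk 0 → 0 → 1.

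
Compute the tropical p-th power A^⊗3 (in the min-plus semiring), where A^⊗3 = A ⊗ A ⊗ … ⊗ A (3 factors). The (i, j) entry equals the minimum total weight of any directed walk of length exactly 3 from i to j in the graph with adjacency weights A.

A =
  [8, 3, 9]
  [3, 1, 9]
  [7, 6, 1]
A^⊗3 =
  [7, 5, 11]
  [5, 3, 11]
  [9, 8, 3]

Each entry (A^⊗3)_ij equals the minimum over all length-3 walks i = v_0 → v_1 → … → v_3 = j of Σ_t A[v_t][v_{t+1}]. For example, for (i, j) = (0, 2) we minimise over 9 possible intermediate vertex sequences; the minimum is 11, attained along the walk 0 → 2 → 2 → 2.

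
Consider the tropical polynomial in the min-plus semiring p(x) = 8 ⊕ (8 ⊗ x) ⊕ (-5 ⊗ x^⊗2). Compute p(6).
p(6) = 7

A tropical monomial a ⊗ x^⊗i evaluates to a + i · x. Evaluating each term at x = 6:
  Term 0 contributes 8 + 0 · 6 = 8
  Term 1 contributes 8 + 1 · 6 = 14
  Term 2 contributes -5 + 2 · 6 = 7
p(6) = ⊕ of these = min[8, 14, 7] = 7.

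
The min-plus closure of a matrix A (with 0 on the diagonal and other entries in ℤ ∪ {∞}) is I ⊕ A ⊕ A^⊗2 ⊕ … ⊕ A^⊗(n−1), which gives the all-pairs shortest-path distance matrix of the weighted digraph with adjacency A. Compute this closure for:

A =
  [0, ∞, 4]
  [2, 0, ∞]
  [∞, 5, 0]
Closure =
  [0, 9, 4]
  [2, 0, 6]
  [7, 5, 0]

This is the Floyd-Warshall all-pairs shortest-path computation. For each intermediate vertex k = 0, 1, …, 2, update dist[i][j] ← min(dist[i][j], dist[i][k] + dist[k][j]). The final matrix gives, for each (i, j), the minimum total weight of any directed path from i to j (possibly empty when i = j).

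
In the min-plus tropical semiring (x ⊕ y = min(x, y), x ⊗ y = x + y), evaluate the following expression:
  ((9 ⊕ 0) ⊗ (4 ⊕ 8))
((9 ⊕ 0) ⊗ (4 ⊕ 8)) = 4

Expand innermost to outermost. Recall ⊕ takes the minimum of its arguments and ⊗ takes their sum. Working out the expression ((9 ⊕ 0) ⊗ (4 ⊕ 8)) gives 4.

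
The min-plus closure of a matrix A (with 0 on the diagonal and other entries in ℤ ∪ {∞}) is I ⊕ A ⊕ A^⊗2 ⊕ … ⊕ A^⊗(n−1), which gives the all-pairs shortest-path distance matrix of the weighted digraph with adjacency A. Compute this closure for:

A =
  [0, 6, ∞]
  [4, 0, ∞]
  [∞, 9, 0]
Closure =
  [0, 6, ∞]
  [4, 0, ∞]
  [13, 9, 0]

This is the Floyd-Warshall all-pairs shortest-path computation. For each intermediate vertex k = 0, 1, …, 2, update dist[i][j] ← min(dist[i][j], dist[i][k] + dist[k][j]). The final matrix gives, for each (i, j), the minimum total weight of any directed path from i to j (possibly empty when i = j).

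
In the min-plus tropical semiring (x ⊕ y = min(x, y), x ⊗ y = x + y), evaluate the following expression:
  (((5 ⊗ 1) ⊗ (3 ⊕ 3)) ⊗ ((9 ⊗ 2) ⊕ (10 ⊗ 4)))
(((5 ⊗ 1) ⊗ (3 ⊕ 3)) ⊗ ((9 ⊗ 2) ⊕ (10 ⊗ 4))) = 20

Expand innermost to outermost. Recall ⊕ takes the minimum of its arguments and ⊗ takes their sum. Working out the expression (((5 ⊗ 1) ⊗ (3 ⊕ 3)) ⊗ ((9 ⊗ 2) ⊕ (10 ⊗ 4))) gives 20.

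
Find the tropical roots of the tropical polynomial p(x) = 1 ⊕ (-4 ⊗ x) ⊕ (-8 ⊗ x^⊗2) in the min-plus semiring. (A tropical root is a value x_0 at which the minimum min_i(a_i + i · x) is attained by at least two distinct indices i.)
Roots: {4, 5}

Each tropical root is a break point of the lower envelope of the lines y = a_i + i · x (there are 3 lines, with slopes 0, 1, ..., 2). Only the lines that attain the minimum somewhere contribute to roots; other lines are dominated. Here the surviving (envelope) indices are i = 2, i = 1, i = 0.
Intersections between consecutive envelope lines give the roots: for adjacent envelope indices i < j the intersection is x = (a_i − a_j) / (j − i). Reading off the sorted break points: {4, 5}.
Verification: at each break x_0, at least two indices attain the minimum of min_i(a_i + i · x_0).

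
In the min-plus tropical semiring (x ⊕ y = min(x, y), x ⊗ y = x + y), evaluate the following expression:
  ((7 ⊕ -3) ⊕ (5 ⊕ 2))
((7 ⊕ -3) ⊕ (5 ⊕ 2)) = -3

Expand innermost to outermost. Recall ⊕ takes the minimum of its arguments and ⊗ takes their sum. Working out the expression ((7 ⊕ -3) ⊕ (5 ⊕ 2)) gives -3.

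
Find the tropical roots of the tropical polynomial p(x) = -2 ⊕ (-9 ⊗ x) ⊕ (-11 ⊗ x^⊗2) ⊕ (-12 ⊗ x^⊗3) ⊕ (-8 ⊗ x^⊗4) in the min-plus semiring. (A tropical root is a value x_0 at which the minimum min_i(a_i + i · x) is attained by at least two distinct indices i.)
Roots: {-4, 1, 2, 7}

Each tropical root is a break point of the lower envelope of the lines y = a_i + i · x (there are 5 lines, with slopes 0, 1, ..., 4). Only the lines that attain the minimum somewhere contribute to roots; other lines are dominated. Here the surviving (envelope) indices are i = 4, i = 3, i = 2, i = 1, i = 0.
Intersections between consecutive envelope lines give the roots: for adjacent envelope indices i < j the intersection is x = (a_i − a_j) / (j − i). Reading off the sorted break points: {-4, 1, 2, 7}.
Verification: at each break x_0, at least two indices attain the minimum of min_i(a_i + i · x_0).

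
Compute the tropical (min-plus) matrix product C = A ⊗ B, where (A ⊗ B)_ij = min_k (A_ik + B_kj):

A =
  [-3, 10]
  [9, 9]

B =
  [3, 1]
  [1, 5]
A ⊗ B =
  [0, -2]
  [10, 10]

Apply the min-plus product entry-by-entry:
  C[0][0] = min over k of (A[0][0] + B[0][0] = -3 + 3 = 0, A[0][1] + B[1][0] = 10 + 1 = 11) = 0 (attained at k = 0)
  C[0][1] = min over k of (A[0][0] + B[0][1] = -3 + 1 = -2, A[0][1] + B[1][1] = 10 + 5 = 15) = -2 (attained at k = 0)
  C[1][0] = min over k of (A[1][0] + B[0][0] = 9 + 3 = 12, A[1][1] + B[1][0] = 9 + 1 = 10) = 10 (attained at k = 1)
  C[1][1] = min over k of (A[1][0] + B[0][1] = 9 + 1 = 10, A[1][1] + B[1][1] = 9 + 5 = 14) = 10 (attained at k = 0)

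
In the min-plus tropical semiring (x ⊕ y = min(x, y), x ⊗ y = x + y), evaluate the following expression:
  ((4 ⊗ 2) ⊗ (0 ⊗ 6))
((4 ⊗ 2) ⊗ (0 ⊗ 6)) = 12

Expand innermost to outermost. Recall ⊕ takes the minimum of its arguments and ⊗ takes their sum. Working out the expression ((4 ⊗ 2) ⊗ (0 ⊗ 6)) gives 12.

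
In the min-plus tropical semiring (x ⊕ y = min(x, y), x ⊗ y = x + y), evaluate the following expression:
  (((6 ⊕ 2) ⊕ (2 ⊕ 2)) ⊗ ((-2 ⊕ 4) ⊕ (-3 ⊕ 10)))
(((6 ⊕ 2) ⊕ (2 ⊕ 2)) ⊗ ((-2 ⊕ 4) ⊕ (-3 ⊕ 10))) = -1

Expand innermost to outermost. Recall ⊕ takes the minimum of its arguments and ⊗ takes their sum. Working out the expression (((6 ⊕ 2) ⊕ (2 ⊕ 2)) ⊗ ((-2 ⊕ 4) ⊕ (-3 ⊕ 10))) gives -1.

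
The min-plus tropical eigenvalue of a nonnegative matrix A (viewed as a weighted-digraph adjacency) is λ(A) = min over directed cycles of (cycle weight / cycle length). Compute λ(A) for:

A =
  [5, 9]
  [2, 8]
λ(A) = 5

Enumerate directed cycles and compute their means (weight / length). Sample:
  cycle 0 → 0: weight = 5, length = 1, mean = 5/1 ≈ 5.000
  cycle 1 → 1: weight = 8, length = 1, mean = 8/1 ≈ 8.000
  cycle 0 → 1 → 0: weight = 11, length = 2, mean = 11/2 ≈ 5.500
  cycle 1 → 0 → 1: weight = 11, length = 2, mean = 11/2 ≈ 5.500
Minimum mean = 5.000, attained e.g. along the cycle 0 → 0 with weight 5 and length 1. So λ(A) = 5/1 = 5.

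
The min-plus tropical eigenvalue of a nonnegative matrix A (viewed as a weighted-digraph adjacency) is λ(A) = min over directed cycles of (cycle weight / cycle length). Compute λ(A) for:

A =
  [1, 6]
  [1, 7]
λ(A) = 1

Enumerate directed cycles and compute their means (weight / length). Sample:
  cycle 0 → 0: weight = 1, length = 1, mean = 1/1 ≈ 1.000
  cycle 1 → 1: weight = 7, length = 1, mean = 7/1 ≈ 7.000
  cycle 0 → 1 → 0: weight = 7, length = 2, mean = 7/2 ≈ 3.500
  cycle 1 → 0 → 1: weight = 7, length = 2, mean = 7/2 ≈ 3.500
Minimum mean = 1.000, attained e.g. along the cycle 0 → 0 with weight 1 and length 1. So λ(A) = 1/1 = 1.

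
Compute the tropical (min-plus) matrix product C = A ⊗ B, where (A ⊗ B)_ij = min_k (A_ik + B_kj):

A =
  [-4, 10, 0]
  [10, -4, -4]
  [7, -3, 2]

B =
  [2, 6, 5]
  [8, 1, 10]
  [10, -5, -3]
A ⊗ B =
  [-2, -5, -3]
  [4, -9, -7]
  [5, -3, -1]

Apply the min-plus product entry-by-entry:
  C[0][0] = min over k of (A[0][0] + B[0][0] = -4 + 2 = -2, A[0][1] + B[1][0] = 10 + 8 = 18, A[0][2] + B[2][0] = 0 + 10 = 10) = -2 (attained at k = 0)
  C[0][1] = min over k of (A[0][0] + B[0][1] = -4 + 6 = 2, A[0][1] + B[1][1] = 10 + 1 = 11, A[0][2] + B[2][1] = 0 + -5 = -5) = -5 (attained at k = 2)
  C[0][2] = min over k of (A[0][0] + B[0][2] = -4 + 5 = 1, A[0][1] + B[1][2] = 10 + 10 = 20, A[0][2] + B[2][2] = 0 + -3 = -3) = -3 (attained at k = 2)
  C[1][0] = min over k of (A[1][0] + B[0][0] = 10 + 2 = 12, A[1][1] + B[1][0] = -4 + 8 = 4, A[1][2] + B[2][0] = -4 + 10 = 6) = 4 (attained at k = 1)
  C[1][1] = min over k of (A[1][0] + B[0][1] = 10 + 6 = 16, A[1][1] + B[1][1] = -4 + 1 = -3, A[1][2] + B[2][1] = -4 + -5 = -9) = -9 (attained at k = 2)
  C[1][2] = min over k of (A[1][0] + B[0][2] = 10 + 5 = 15, A[1][1] + B[1][2] = -4 + 10 = 6, A[1][2] + B[2][2] = -4 + -3 = -7) = -7 (attained at k = 2)
  C[2][0] = min over k of (A[2][0] + B[0][0] = 7 + 2 = 9, A[2][1] + B[1][0] = -3 + 8 = 5, A[2][2] + B[2][0] = 2 + 10 = 12) = 5 (attained at k = 1)
  C[2][1] = min over k of (A[2][0] + B[0][1] = 7 + 6 = 13, A[2][1] + B[1][1] = -3 + 1 = -2, A[2][2] + B[2][1] = 2 + -5 = -3) = -3 (attained at k = 2)
  C[2][2] = min over k of (A[2][0] + B[0][2] = 7 + 5 = 12, A[2][1] + B[1][2] = -3 + 10 = 7, A[2][2] + B[2][2] = 2 + -3 = -1) = -1 (attained at k = 2)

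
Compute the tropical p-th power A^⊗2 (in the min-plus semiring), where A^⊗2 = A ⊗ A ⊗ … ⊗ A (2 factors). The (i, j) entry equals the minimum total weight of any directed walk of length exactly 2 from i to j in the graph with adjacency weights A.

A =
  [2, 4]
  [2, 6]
A^⊗2 =
  [4, 6]
  [4, 6]

Each entry (A^⊗2)_ij equals the minimum over all length-2 walks i = v_0 → v_1 → … → v_2 = j of Σ_t A[v_t][v_{t+1}]. For example, for (i, j) = (0, 1) we minimise over 2 possible intermediate vertex sequences; the minimum is 6, attained along the walk 0 → 0 → 1.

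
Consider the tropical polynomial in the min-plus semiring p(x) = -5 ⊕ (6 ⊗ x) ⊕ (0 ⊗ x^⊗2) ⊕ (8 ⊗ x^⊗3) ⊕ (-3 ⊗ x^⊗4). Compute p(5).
p(5) = -5

A tropical monomial a ⊗ x^⊗i evaluates to a + i · x. Evaluating each term at x = 5:
  Term 0 contributes -5 + 0 · 5 = -5
  Term 1 contributes 6 + 1 · 5 = 11
  Term 2 contributes 0 + 2 · 5 = 10
  Term 3 contributes 8 + 3 · 5 = 23
  Term 4 contributes -3 + 4 · 5 = 17
p(5) = ⊕ of these = min[-5, 11, 10, 23, 17] = -5.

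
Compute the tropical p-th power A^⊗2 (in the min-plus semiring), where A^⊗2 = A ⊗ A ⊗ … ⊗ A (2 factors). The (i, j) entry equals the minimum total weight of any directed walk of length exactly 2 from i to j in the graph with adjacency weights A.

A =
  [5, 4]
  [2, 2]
A^⊗2 =
  [6, 6]
  [4, 4]

Each entry (A^⊗2)_ij equals the minimum over all length-2 walks i = v_0 → v_1 → … → v_2 = j of Σ_t A[v_t][v_{t+1}]. For example, for (i, j) = (0, 1) we minimise over 2 possible intermediate vertex sequences; the minimum is 6, attained along the walk 0 → 1 → 1.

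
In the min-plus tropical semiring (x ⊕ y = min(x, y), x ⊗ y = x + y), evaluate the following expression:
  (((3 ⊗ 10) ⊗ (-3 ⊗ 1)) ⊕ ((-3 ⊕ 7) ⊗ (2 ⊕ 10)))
(((3 ⊗ 10) ⊗ (-3 ⊗ 1)) ⊕ ((-3 ⊕ 7) ⊗ (2 ⊕ 10))) = -1

Expand innermost to outermost. Recall ⊕ takes the minimum of its arguments and ⊗ takes their sum. Working out the expression (((3 ⊗ 10) ⊗ (-3 ⊗ 1)) ⊕ ((-3 ⊕ 7) ⊗ (2 ⊕ 10))) gives -1.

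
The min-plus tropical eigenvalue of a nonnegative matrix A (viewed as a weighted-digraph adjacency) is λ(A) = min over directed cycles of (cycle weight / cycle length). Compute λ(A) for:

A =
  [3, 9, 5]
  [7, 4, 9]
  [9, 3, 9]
λ(A) = 3

Enumerate directed cycles and compute their means (weight / length). Sample:
  cycle 0 → 0: weight = 3, length = 1, mean = 3/1 ≈ 3.000
  cycle 1 → 1: weight = 4, length = 1, mean = 4/1 ≈ 4.000
  cycle 2 → 2: weight = 9, length = 1, mean = 9/1 ≈ 9.000
  cycle 0 → 1 → 0: weight = 16, length = 2, mean = 16/2 ≈ 8.000
  cycle 0 → 2 → 0: weight = 14, length = 2, mean = 14/2 ≈ 7.000
  cycle 1 → 0 → 1: weight = 16, length = 2, mean = 16/2 ≈ 8.000
Minimum mean = 3.000, attained e.g. along the cycle 0 → 0 with weight 3 and length 1. So λ(A) = 3/1 = 3.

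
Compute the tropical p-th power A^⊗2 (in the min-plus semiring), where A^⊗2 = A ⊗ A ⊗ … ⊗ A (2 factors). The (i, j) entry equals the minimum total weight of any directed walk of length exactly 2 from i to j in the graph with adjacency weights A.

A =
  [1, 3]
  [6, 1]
A^⊗2 =
  [2, 4]
  [7, 2]

Each entry (A^⊗2)_ij equals the minimum over all length-2 walks i = v_0 → v_1 → … → v_2 = j of Σ_t A[v_t][v_{t+1}]. For example, for (i, j) = (0, 1) we minimise over 2 possible intermediate vertex sequences; the minimum is 4, attained along the walk 0 → 0 → 1.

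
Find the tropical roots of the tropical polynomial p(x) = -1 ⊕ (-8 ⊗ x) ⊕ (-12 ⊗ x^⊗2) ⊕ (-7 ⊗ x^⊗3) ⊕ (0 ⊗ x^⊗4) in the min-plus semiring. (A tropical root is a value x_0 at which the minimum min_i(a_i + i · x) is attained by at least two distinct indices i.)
Roots: {-7, -5, 4, 7}

Each tropical root is a break point of the lower envelope of the lines y = a_i + i · x (there are 5 lines, with slopes 0, 1, ..., 4). Only the lines that attain the minimum somewhere contribute to roots; other lines are dominated. Here the surviving (envelope) indices are i = 4, i = 3, i = 2, i = 1, i = 0.
Intersections between consecutive envelope lines give the roots: for adjacent envelope indices i < j the intersection is x = (a_i − a_j) / (j − i). Reading off the sorted break points: {-7, -5, 4, 7}.
Verification: at each break x_0, at least two indices attain the minimum of min_i(a_i + i · x_0).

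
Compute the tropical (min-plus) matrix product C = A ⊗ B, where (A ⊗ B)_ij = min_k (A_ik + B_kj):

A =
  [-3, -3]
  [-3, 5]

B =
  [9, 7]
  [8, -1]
A ⊗ B =
  [5, -4]
  [6, 4]

Apply the min-plus product entry-by-entry:
  C[0][0] = min over k of (A[0][0] + B[0][0] = -3 + 9 = 6, A[0][1] + B[1][0] = -3 + 8 = 5) = 5 (attained at k = 1)
  C[0][1] = min over k of (A[0][0] + B[0][1] = -3 + 7 = 4, A[0][1] + B[1][1] = -3 + -1 = -4) = -4 (attained at k = 1)
  C[1][0] = min over k of (A[1][0] + B[0][0] = -3 + 9 = 6, A[1][1] + B[1][0] = 5 + 8 = 13) = 6 (attained at k = 0)
  C[1][1] = min over k of (A[1][0] + B[0][1] = -3 + 7 = 4, A[1][1] + B[1][1] = 5 + -1 = 4) = 4 (attained at k = 0)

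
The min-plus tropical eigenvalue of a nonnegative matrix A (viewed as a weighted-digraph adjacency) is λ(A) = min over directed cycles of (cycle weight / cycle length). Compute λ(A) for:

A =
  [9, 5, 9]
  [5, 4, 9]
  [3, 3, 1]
λ(A) = 1

Enumerate directed cycles and compute their means (weight / length). Sample:
  cycle 0 → 0: weight = 9, length = 1, mean = 9/1 ≈ 9.000
  cycle 1 → 1: weight = 4, length = 1, mean = 4/1 ≈ 4.000
  cycle 2 → 2: weight = 1, length = 1, mean = 1/1 ≈ 1.000
  cycle 0 → 1 → 0: weight = 10, length = 2, mean = 10/2 ≈ 5.000
  cycle 0 → 2 → 0: weight = 12, length = 2, mean = 12/2 ≈ 6.000
  cycle 1 → 0 → 1: weight = 10, length = 2, mean = 10/2 ≈ 5.000
Minimum mean = 1.000, attained e.g. along the cycle 2 → 2 with weight 1 and length 1. So λ(A) = 1/1 = 1.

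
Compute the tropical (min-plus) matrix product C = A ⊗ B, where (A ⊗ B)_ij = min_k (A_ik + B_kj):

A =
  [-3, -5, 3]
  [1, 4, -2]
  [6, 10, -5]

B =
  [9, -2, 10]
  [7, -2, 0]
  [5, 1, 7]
A ⊗ B =
  [2, -7, -5]
  [3, -1, 4]
  [0, -4, 2]

Apply the min-plus product entry-by-entry:
  C[0][0] = min over k of (A[0][0] + B[0][0] = -3 + 9 = 6, A[0][1] + B[1][0] = -5 + 7 = 2, A[0][2] + B[2][0] = 3 + 5 = 8) = 2 (attained at k = 1)
  C[0][1] = min over k of (A[0][0] + B[0][1] = -3 + -2 = -5, A[0][1] + B[1][1] = -5 + -2 = -7, A[0][2] + B[2][1] = 3 + 1 = 4) = -7 (attained at k = 1)
  C[0][2] = min over k of (A[0][0] + B[0][2] = -3 + 10 = 7, A[0][1] + B[1][2] = -5 + 0 = -5, A[0][2] + B[2][2] = 3 + 7 = 10) = -5 (attained at k = 1)
  C[1][0] = min over k of (A[1][0] + B[0][0] = 1 + 9 = 10, A[1][1] + B[1][0] = 4 + 7 = 11, A[1][2] + B[2][0] = -2 + 5 = 3) = 3 (attained at k = 2)
  C[1][1] = min over k of (A[1][0] + B[0][1] = 1 + -2 = -1, A[1][1] + B[1][1] = 4 + -2 = 2, A[1][2] + B[2][1] = -2 + 1 = -1) = -1 (attained at k = 0)
  C[1][2] = min over k of (A[1][0] + B[0][2] = 1 + 10 = 11, A[1][1] + B[1][2] = 4 + 0 = 4, A[1][2] + B[2][2] = -2 + 7 = 5) = 4 (attained at k = 1)
  C[2][0] = min over k of (A[2][0] + B[0][0] = 6 + 9 = 15, A[2][1] + B[1][0] = 10 + 7 = 17, A[2][2] + B[2][0] = -5 + 5 = 0) = 0 (attained at k = 2)
  C[2][1] = min over k of (A[2][0] + B[0][1] = 6 + -2 = 4, A[2][1] + B[1][1] = 10 + -2 = 8, A[2][2] + B[2][1] = -5 + 1 = -4) = -4 (attained at k = 2)
  C[2][2] = min over k of (A[2][0] + B[0][2] = 6 + 10 = 16, A[2][1] + B[1][2] = 10 + 0 = 10, A[2][2] + B[2][2] = -5 + 7 = 2) = 2 (attained at k = 2)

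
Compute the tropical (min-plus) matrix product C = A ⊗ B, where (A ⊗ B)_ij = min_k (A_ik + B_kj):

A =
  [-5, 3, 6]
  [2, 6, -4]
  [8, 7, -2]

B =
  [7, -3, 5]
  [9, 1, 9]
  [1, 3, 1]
A ⊗ B =
  [2, -8, 0]
  [-3, -1, -3]
  [-1, 1, -1]

Apply the min-plus product entry-by-entry:
  C[0][0] = min over k of (A[0][0] + B[0][0] = -5 + 7 = 2, A[0][1] + B[1][0] = 3 + 9 = 12, A[0][2] + B[2][0] = 6 + 1 = 7) = 2 (attained at k = 0)
  C[0][1] = min over k of (A[0][0] + B[0][1] = -5 + -3 = -8, A[0][1] + B[1][1] = 3 + 1 = 4, A[0][2] + B[2][1] = 6 + 3 = 9) = -8 (attained at k = 0)
  C[0][2] = min over k of (A[0][0] + B[0][2] = -5 + 5 = 0, A[0][1] + B[1][2] = 3 + 9 = 12, A[0][2] + B[2][2] = 6 + 1 = 7) = 0 (attained at k = 0)
  C[1][0] = min over k of (A[1][0] + B[0][0] = 2 + 7 = 9, A[1][1] + B[1][0] = 6 + 9 = 15, A[1][2] + B[2][0] = -4 + 1 = -3) = -3 (attained at k = 2)
  C[1][1] = min over k of (A[1][0] + B[0][1] = 2 + -3 = -1, A[1][1] + B[1][1] = 6 + 1 = 7, A[1][2] + B[2][1] = -4 + 3 = -1) = -1 (attained at k = 0)
  C[1][2] = min over k of (A[1][0] + B[0][2] = 2 + 5 = 7, A[1][1] + B[1][2] = 6 + 9 = 15, A[1][2] + B[2][2] = -4 + 1 = -3) = -3 (attained at k = 2)
  C[2][0] = min over k of (A[2][0] + B[0][0] = 8 + 7 = 15, A[2][1] + B[1][0] = 7 + 9 = 16, A[2][2] + B[2][0] = -2 + 1 = -1) = -1 (attained at k = 2)
  C[2][1] = min over k of (A[2][0] + B[0][1] = 8 + -3 = 5, A[2][1] + B[1][1] = 7 + 1 = 8, A[2][2] + B[2][1] = -2 + 3 = 1) = 1 (attained at k = 2)
  C[2][2] = min over k of (A[2][0] + B[0][2] = 8 + 5 = 13, A[2][1] + B[1][2] = 7 + 9 = 16, A[2][2] + B[2][2] = -2 + 1 = -1) = -1 (attained at k = 2)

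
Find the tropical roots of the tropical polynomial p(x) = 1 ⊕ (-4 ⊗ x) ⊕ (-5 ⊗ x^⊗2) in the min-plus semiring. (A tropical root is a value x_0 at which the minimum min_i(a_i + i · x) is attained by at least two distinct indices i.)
Roots: {1, 5}

Each tropical root is a break point of the lower envelope of the lines y = a_i + i · x (there are 3 lines, with slopes 0, 1, ..., 2). Only the lines that attain the minimum somewhere contribute to roots; other lines are dominated. Here the surviving (envelope) indices are i = 2, i = 1, i = 0.
Intersections between consecutive envelope lines give the roots: for adjacent envelope indices i < j the intersection is x = (a_i − a_j) / (j − i). Reading off the sorted break points: {1, 5}.
Verification: at each break x_0, at least two indices attain the minimum of min_i(a_i + i · x_0).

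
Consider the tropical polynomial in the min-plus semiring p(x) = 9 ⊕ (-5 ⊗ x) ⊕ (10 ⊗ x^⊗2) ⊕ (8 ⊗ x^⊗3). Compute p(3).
p(3) = -2

A tropical monomial a ⊗ x^⊗i evaluates to a + i · x. Evaluating each term at x = 3:
  Term 0 contributes 9 + 0 · 3 = 9
  Term 1 contributes -5 + 1 · 3 = -2
  Term 2 contributes 10 + 2 · 3 = 16
  Term 3 contributes 8 + 3 · 3 = 17
p(3) = ⊕ of these = min[9, -2, 16, 17] = -2.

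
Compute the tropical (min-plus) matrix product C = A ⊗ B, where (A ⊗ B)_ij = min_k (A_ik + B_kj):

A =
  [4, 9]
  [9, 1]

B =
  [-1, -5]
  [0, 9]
A ⊗ B =
  [3, -1]
  [1, 4]

Apply the min-plus product entry-by-entry:
  C[0][0] = min over k of (A[0][0] + B[0][0] = 4 + -1 = 3, A[0][1] + B[1][0] = 9 + 0 = 9) = 3 (attained at k = 0)
  C[0][1] = min over k of (A[0][0] + B[0][1] = 4 + -5 = -1, A[0][1] + B[1][1] = 9 + 9 = 18) = -1 (attained at k = 0)
  C[1][0] = min over k of (A[1][0] + B[0][0] = 9 + -1 = 8, A[1][1] + B[1][0] = 1 + 0 = 1) = 1 (attained at k = 1)
  C[1][1] = min over k of (A[1][0] + B[0][1] = 9 + -5 = 4, A[1][1] + B[1][1] = 1 + 9 = 10) = 4 (attained at k = 0)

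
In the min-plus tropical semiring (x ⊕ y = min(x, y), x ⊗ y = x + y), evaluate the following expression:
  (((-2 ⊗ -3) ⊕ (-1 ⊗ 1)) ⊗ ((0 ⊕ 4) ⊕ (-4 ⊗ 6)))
(((-2 ⊗ -3) ⊕ (-1 ⊗ 1)) ⊗ ((0 ⊕ 4) ⊕ (-4 ⊗ 6))) = -5

Expand innermost to outermost. Recall ⊕ takes the minimum of its arguments and ⊗ takes their sum. Working out the expression (((-2 ⊗ -3) ⊕ (-1 ⊗ 1)) ⊗ ((0 ⊕ 4) ⊕ (-4 ⊗ 6))) gives -5.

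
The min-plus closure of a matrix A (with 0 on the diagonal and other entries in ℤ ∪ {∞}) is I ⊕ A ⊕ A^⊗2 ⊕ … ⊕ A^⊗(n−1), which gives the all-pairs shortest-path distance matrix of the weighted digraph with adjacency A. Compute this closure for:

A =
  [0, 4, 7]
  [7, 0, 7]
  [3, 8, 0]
Closure =
  [0, 4, 7]
  [7, 0, 7]
  [3, 7, 0]

This is the Floyd-Warshall all-pairs shortest-path computation. For each intermediate vertex k = 0, 1, …, 2, update dist[i][j] ← min(dist[i][j], dist[i][k] + dist[k][j]). The final matrix gives, for each (i, j), the minimum total weight of any directed path from i to j (possibly empty when i = j).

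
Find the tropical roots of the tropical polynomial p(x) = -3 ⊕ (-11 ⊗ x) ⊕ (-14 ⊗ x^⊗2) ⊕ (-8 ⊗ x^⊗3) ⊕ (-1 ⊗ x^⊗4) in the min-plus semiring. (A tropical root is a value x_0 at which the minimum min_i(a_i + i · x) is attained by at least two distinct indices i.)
Roots: {-7, -6, 3, 8}

Each tropical root is a break point of the lower envelope of the lines y = a_i + i · x (there are 5 lines, with slopes 0, 1, ..., 4). Only the lines that attain the minimum somewhere contribute to roots; other lines are dominated. Here the surviving (envelope) indices are i = 4, i = 3, i = 2, i = 1, i = 0.
Intersections between consecutive envelope lines give the roots: for adjacent envelope indices i < j the intersection is x = (a_i − a_j) / (j − i). Reading off the sorted break points: {-7, -6, 3, 8}.
Verification: at each break x_0, at least two indices attain the minimum of min_i(a_i + i · x_0).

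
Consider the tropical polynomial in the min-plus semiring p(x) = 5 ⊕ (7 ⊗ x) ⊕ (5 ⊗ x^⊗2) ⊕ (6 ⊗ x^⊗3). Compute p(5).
p(5) = 5

A tropical monomial a ⊗ x^⊗i evaluates to a + i · x. Evaluating each term at x = 5:
  Term 0 contributes 5 + 0 · 5 = 5
  Term 1 contributes 7 + 1 · 5 = 12
  Term 2 contributes 5 + 2 · 5 = 15
  Term 3 contributes 6 + 3 · 5 = 21
p(5) = ⊕ of these = min[5, 12, 15, 21] = 5.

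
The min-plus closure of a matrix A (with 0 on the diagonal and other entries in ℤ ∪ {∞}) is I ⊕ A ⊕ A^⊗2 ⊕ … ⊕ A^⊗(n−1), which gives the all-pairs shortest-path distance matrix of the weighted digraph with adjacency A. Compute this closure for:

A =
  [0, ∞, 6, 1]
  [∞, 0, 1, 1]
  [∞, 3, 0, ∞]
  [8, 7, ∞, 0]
Closure =
  [0, 8, 6, 1]
  [9, 0, 1, 1]
  [12, 3, 0, 4]
  [8, 7, 8, 0]

This is the Floyd-Warshall all-pairs shortest-path computation. For each intermediate vertex k = 0, 1, …, 3, update dist[i][j] ← min(dist[i][j], dist[i][k] + dist[k][j]). The final matrix gives, for each (i, j), the minimum total weight of any directed path from i to j (possibly empty when i = j).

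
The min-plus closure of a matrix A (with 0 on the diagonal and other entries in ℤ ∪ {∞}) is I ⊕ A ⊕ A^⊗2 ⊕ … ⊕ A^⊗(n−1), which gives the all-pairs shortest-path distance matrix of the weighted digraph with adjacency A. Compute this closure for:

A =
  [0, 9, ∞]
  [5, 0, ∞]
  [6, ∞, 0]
Closure =
  [0, 9, ∞]
  [5, 0, ∞]
  [6, 15, 0]

This is the Floyd-Warshall all-pairs shortest-path computation. For each intermediate vertex k = 0, 1, …, 2, update dist[i][j] ← min(dist[i][j], dist[i][k] + dist[k][j]). The final matrix gives, for each (i, j), the minimum total weight of any directed path from i to j (possibly empty when i = j).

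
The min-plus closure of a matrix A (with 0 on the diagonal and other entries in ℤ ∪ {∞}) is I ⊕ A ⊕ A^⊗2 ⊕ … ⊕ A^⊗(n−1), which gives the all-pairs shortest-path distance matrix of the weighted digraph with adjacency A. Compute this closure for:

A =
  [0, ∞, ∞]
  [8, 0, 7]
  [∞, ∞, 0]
Closure =
  [0, ∞, ∞]
  [8, 0, 7]
  [∞, ∞, 0]

This is the Floyd-Warshall all-pairs shortest-path computation. For each intermediate vertex k = 0, 1, …, 2, update dist[i][j] ← min(dist[i][j], dist[i][k] + dist[k][j]). The final matrix gives, for each (i, j), the minimum total weight of any directed path from i to j (possibly empty when i = j).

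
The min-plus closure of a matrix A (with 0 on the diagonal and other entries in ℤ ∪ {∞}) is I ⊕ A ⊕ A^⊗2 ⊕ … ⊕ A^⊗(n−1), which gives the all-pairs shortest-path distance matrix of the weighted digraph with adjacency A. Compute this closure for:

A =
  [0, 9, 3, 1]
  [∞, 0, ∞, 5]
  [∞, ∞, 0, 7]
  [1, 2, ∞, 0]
Closure =
  [0, 3, 3, 1]
  [6, 0, 9, 5]
  [8, 9, 0, 7]
  [1, 2, 4, 0]

This is the Floyd-Warshall all-pairs shortest-path computation. For each intermediate vertex k = 0, 1, …, 3, update dist[i][j] ← min(dist[i][j], dist[i][k] + dist[k][j]). The final matrix gives, for each (i, j), the minimum total weight of any directed path from i to j (possibly empty when i = j).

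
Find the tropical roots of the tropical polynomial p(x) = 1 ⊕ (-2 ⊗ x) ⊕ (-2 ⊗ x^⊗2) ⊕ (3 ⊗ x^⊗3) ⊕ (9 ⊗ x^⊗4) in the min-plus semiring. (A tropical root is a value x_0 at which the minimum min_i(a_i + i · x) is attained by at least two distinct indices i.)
Roots: {-6, -5, 0, 3}

Each tropical root is a break point of the lower envelope of the lines y = a_i + i · x (there are 5 lines, with slopes 0, 1, ..., 4). Only the lines that attain the minimum somewhere contribute to roots; other lines are dominated. Here the surviving (envelope) indices are i = 4, i = 3, i = 2, i = 1, i = 0.
Intersections between consecutive envelope lines give the roots: for adjacent envelope indices i < j the intersection is x = (a_i − a_j) / (j − i). Reading off the sorted break points: {-6, -5, 0, 3}.
Verification: at each break x_0, at least two indices attain the minimum of min_i(a_i + i · x_0).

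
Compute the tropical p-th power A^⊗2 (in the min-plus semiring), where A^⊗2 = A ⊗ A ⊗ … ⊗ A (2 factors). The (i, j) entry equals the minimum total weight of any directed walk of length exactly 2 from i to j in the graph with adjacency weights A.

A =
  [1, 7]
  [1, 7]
A^⊗2 =
  [2, 8]
  [2, 8]

Each entry (A^⊗2)_ij equals the minimum over all length-2 walks i = v_0 → v_1 → … → v_2 = j of Σ_t A[v_t][v_{t+1}]. For example, for (i, j) = (0, 1) we minimise over 2 possible intermediate vertex sequences; the minimum is 8, attained along the walk 0 → 0 → 1.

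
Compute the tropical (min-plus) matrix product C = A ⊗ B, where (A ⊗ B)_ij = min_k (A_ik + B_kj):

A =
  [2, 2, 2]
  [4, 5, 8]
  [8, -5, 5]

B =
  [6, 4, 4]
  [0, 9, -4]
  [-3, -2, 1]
A ⊗ B =
  [-1, 0, -2]
  [5, 6, 1]
  [-5, 3, -9]

Apply the min-plus product entry-by-entry:
  C[0][0] = min over k of (A[0][0] + B[0][0] = 2 + 6 = 8, A[0][1] + B[1][0] = 2 + 0 = 2, A[0][2] + B[2][0] = 2 + -3 = -1) = -1 (attained at k = 2)
  C[0][1] = min over k of (A[0][0] + B[0][1] = 2 + 4 = 6, A[0][1] + B[1][1] = 2 + 9 = 11, A[0][2] + B[2][1] = 2 + -2 = 0) = 0 (attained at k = 2)
  C[0][2] = min over k of (A[0][0] + B[0][2] = 2 + 4 = 6, A[0][1] + B[1][2] = 2 + -4 = -2, A[0][2] + B[2][2] = 2 + 1 = 3) = -2 (attained at k = 1)
  C[1][0] = min over k of (A[1][0] + B[0][0] = 4 + 6 = 10, A[1][1] + B[1][0] = 5 + 0 = 5, A[1][2] + B[2][0] = 8 + -3 = 5) = 5 (attained at k = 1)
  C[1][1] = min over k of (A[1][0] + B[0][1] = 4 + 4 = 8, A[1][1] + B[1][1] = 5 + 9 = 14, A[1][2] + B[2][1] = 8 + -2 = 6) = 6 (attained at k = 2)
  C[1][2] = min over k of (A[1][0] + B[0][2] = 4 + 4 = 8, A[1][1] + B[1][2] = 5 + -4 = 1, A[1][2] + B[2][2] = 8 + 1 = 9) = 1 (attained at k = 1)
  C[2][0] = min over k of (A[2][0] + B[0][0] = 8 + 6 = 14, A[2][1] + B[1][0] = -5 + 0 = -5, A[2][2] + B[2][0] = 5 + -3 = 2) = -5 (attained at k = 1)
  C[2][1] = min over k of (A[2][0] + B[0][1] = 8 + 4 = 12, A[2][1] + B[1][1] = -5 + 9 = 4, A[2][2] + B[2][1] = 5 + -2 = 3) = 3 (attained at k = 2)
  C[2][2] = min over k of (A[2][0] + B[0][2] = 8 + 4 = 12, A[2][1] + B[1][2] = -5 + -4 = -9, A[2][2] + B[2][2] = 5 + 1 = 6) = -9 (attained at k = 1)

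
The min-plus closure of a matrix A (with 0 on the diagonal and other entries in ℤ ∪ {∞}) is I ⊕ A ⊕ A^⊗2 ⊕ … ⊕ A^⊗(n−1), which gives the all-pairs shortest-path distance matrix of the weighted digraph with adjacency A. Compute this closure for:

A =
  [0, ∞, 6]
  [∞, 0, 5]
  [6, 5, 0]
Closure =
  [0, 11, 6]
  [11, 0, 5]
  [6, 5, 0]

This is the Floyd-Warshall all-pairs shortest-path computation. For each intermediate vertex k = 0, 1, …, 2, update dist[i][j] ← min(dist[i][j], dist[i][k] + dist[k][j]). The final matrix gives, for each (i, j), the minimum total weight of any directed path from i to j (possibly empty when i = j).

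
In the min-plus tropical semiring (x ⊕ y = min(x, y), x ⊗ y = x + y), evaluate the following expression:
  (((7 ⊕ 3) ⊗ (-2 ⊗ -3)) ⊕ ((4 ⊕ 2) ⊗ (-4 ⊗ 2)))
(((7 ⊕ 3) ⊗ (-2 ⊗ -3)) ⊕ ((4 ⊕ 2) ⊗ (-4 ⊗ 2))) = -2

Expand innermost to outermost. Recall ⊕ takes the minimum of its arguments and ⊗ takes their sum. Working out the expression (((7 ⊕ 3) ⊗ (-2 ⊗ -3)) ⊕ ((4 ⊕ 2) ⊗ (-4 ⊗ 2))) gives -2.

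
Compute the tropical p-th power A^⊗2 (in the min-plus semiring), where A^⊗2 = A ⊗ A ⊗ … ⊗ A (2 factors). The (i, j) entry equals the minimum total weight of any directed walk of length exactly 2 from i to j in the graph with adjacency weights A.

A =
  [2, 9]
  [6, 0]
A^⊗2 =
  [4, 9]
  [6, 0]

Each entry (A^⊗2)_ij equals the minimum over all length-2 walks i = v_0 → v_1 → … → v_2 = j of Σ_t A[v_t][v_{t+1}]. For example, for (i, j) = (0, 1) we minimise over 2 possible intermediate vertex sequences; the minimum is 9, attained along the walk 0 → 1 → 1.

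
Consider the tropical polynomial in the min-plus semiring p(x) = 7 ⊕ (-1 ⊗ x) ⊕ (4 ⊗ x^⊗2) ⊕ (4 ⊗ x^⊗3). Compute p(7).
p(7) = 6

A tropical monomial a ⊗ x^⊗i evaluates to a + i · x. Evaluating each term at x = 7:
  Term 0 contributes 7 + 0 · 7 = 7
  Term 1 contributes -1 + 1 · 7 = 6
  Term 2 contributes 4 + 2 · 7 = 18
  Term 3 contributes 4 + 3 · 7 = 25
p(7) = ⊕ of these = min[7, 6, 18, 25] = 6.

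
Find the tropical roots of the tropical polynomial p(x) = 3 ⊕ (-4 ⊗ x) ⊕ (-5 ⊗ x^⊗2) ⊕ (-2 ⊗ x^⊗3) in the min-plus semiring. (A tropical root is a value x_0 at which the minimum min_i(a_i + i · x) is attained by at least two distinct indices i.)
Roots: {-3, 1, 7}

Each tropical root is a break point of the lower envelope of the lines y = a_i + i · x (there are 4 lines, with slopes 0, 1, ..., 3). Only the lines that attain the minimum somewhere contribute to roots; other lines are dominated. Here the surviving (envelope) indices are i = 3, i = 2, i = 1, i = 0.
Intersections between consecutive envelope lines give the roots: for adjacent envelope indices i < j the intersection is x = (a_i − a_j) / (j − i). Reading off the sorted break points: {-3, 1, 7}.
Verification: at each break x_0, at least two indices attain the minimum of min_i(a_i + i · x_0).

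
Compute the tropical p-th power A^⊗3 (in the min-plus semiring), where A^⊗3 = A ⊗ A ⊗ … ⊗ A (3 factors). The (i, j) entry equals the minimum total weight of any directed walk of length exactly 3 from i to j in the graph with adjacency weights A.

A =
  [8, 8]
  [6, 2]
A^⊗3 =
  [16, 12]
  [10, 6]

Each entry (A^⊗3)_ij equals the minimum over all length-3 walks i = v_0 → v_1 → … → v_3 = j of Σ_t A[v_t][v_{t+1}]. For example, for (i, j) = (0, 1) we minimise over 4 possible intermediate vertex sequences; the minimum is 12, attained along the walk 0 → 1 → 1 → 1.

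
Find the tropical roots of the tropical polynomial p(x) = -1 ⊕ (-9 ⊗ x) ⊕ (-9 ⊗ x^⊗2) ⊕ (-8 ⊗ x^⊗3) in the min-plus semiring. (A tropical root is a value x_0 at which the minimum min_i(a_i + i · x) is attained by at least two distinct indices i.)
Roots: {-1, 0, 8}

Each tropical root is a break point of the lower envelope of the lines y = a_i + i · x (there are 4 lines, with slopes 0, 1, ..., 3). Only the lines that attain the minimum somewhere contribute to roots; other lines are dominated. Here the surviving (envelope) indices are i = 3, i = 2, i = 1, i = 0.
Intersections between consecutive envelope lines give the roots: for adjacent envelope indices i < j the intersection is x = (a_i − a_j) / (j − i). Reading off the sorted break points: {-1, 0, 8}.
Verification: at each break x_0, at least two indices attain the minimum of min_i(a_i + i · x_0).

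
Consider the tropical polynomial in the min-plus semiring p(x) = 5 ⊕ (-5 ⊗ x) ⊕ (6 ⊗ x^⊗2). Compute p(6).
p(6) = 1

A tropical monomial a ⊗ x^⊗i evaluates to a + i · x. Evaluating each term at x = 6:
  Term 0 contributes 5 + 0 · 6 = 5
  Term 1 contributes -5 + 1 · 6 = 1
  Term 2 contributes 6 + 2 · 6 = 18
p(6) = ⊕ of these = min[5, 1, 18] = 1.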